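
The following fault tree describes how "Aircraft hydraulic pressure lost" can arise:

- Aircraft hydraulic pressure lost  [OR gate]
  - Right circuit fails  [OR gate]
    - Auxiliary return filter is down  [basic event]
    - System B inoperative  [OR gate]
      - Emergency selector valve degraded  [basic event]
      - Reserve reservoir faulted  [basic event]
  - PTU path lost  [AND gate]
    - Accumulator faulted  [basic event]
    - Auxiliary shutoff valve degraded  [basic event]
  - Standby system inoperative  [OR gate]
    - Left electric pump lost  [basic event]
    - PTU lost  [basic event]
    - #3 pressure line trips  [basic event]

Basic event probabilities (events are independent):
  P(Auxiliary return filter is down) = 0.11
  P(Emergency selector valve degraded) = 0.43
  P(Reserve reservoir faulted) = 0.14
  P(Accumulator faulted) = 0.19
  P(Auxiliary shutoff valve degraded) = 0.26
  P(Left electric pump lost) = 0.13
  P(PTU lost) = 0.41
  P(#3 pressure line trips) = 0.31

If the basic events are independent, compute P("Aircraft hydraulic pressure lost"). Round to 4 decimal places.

0.8531

P(System B inoperative) [OR] = 1 − (1−0.43) × (1−0.14) = 0.509800
P(Right circuit fails) [OR] = 1 − (1−0.11) × (1−0.509800) = 0.563722
P(PTU path lost) [AND] = 0.19 × 0.26 = 0.049400
P(Standby system inoperative) [OR] = 1 − (1−0.13) × (1−0.41) × (1−0.31) = 0.645823
P(Aircraft hydraulic pressure lost) [OR] = 1 − (1−0.563722) × (1−0.049400) × (1−0.645823) = 0.853114
Rounded to 4 decimal places: P(Aircraft hydraulic pressure lost) ≈ 0.8531.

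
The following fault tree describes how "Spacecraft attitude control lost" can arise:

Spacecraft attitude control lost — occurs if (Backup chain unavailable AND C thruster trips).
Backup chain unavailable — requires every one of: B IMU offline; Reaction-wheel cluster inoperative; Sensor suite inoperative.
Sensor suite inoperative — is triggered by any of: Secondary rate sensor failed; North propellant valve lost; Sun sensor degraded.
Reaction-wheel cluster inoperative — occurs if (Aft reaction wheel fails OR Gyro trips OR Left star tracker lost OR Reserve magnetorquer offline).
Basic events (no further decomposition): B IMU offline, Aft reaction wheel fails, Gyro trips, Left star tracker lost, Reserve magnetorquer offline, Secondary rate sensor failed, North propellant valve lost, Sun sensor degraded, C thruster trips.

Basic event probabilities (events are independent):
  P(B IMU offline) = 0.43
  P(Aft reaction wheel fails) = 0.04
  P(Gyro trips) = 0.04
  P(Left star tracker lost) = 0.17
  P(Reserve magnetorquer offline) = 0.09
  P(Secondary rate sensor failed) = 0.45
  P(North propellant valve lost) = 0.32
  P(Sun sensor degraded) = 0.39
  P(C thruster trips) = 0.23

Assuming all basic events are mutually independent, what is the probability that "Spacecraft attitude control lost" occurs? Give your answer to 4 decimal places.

0.0232

P(Reaction-wheel cluster inoperative) [OR] = 1 − (1−0.04) × (1−0.04) × (1−0.17) × (1−0.09) = 0.303916
P(Sensor suite inoperative) [OR] = 1 − (1−0.45) × (1−0.32) × (1−0.39) = 0.771860
P(Backup chain unavailable) [AND] = 0.43 × 0.303916 × 0.771860 = 0.100870
P(Spacecraft attitude control lost) [AND] = 0.100870 × 0.23 = 0.023200
Rounded to 4 decimal places: P(Spacecraft attitude control lost) ≈ 0.0232.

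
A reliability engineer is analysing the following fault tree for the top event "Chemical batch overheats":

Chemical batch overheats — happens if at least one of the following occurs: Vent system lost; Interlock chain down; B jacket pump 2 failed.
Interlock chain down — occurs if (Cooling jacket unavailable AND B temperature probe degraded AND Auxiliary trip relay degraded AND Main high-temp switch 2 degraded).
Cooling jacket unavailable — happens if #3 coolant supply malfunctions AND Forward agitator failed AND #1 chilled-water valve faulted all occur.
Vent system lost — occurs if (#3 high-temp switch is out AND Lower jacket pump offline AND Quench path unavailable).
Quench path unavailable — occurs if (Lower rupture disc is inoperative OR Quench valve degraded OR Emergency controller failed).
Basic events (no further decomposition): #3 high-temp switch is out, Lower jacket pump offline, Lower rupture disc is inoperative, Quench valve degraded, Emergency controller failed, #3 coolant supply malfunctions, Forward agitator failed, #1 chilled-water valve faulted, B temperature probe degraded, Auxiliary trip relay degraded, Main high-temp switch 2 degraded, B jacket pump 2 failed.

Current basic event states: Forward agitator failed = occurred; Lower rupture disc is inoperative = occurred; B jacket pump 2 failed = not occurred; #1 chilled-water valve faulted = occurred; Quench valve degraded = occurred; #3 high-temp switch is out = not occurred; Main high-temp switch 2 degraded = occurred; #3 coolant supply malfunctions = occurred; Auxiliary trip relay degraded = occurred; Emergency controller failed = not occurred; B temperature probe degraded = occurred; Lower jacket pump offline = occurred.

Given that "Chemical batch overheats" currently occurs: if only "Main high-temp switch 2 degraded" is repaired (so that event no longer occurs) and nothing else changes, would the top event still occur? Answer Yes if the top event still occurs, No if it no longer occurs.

No

Counterfactual: set "Main high-temp switch 2 degraded" to not occurred.
Quench path unavailable [OR]: Lower rupture disc is inoperative=occurs, Quench valve degraded=occurs, Emergency controller failed=not → at least one input occurs → occurs.
Vent system lost [AND]: #3 high-temp switch is out=not, Lower jacket pump offline=occurs, Quench path unavailable=occurs → not all inputs occur → does not occur.
Cooling jacket unavailable [AND]: #3 coolant supply malfunctions=occurs, Forward agitator failed=occurs, #1 chilled-water valve faulted=occurs → all inputs occur → occurs.
Interlock chain down [AND]: Cooling jacket unavailable=occurs, B temperature probe degraded=occurs, Auxiliary trip relay degraded=occurs, Main high-temp switch 2 degraded=not → not all inputs occur → does not occur.
Chemical batch overheats [OR]: Vent system lost=not, Interlock chain down=not, B jacket pump 2 failed=not → no input occurs → does not occur.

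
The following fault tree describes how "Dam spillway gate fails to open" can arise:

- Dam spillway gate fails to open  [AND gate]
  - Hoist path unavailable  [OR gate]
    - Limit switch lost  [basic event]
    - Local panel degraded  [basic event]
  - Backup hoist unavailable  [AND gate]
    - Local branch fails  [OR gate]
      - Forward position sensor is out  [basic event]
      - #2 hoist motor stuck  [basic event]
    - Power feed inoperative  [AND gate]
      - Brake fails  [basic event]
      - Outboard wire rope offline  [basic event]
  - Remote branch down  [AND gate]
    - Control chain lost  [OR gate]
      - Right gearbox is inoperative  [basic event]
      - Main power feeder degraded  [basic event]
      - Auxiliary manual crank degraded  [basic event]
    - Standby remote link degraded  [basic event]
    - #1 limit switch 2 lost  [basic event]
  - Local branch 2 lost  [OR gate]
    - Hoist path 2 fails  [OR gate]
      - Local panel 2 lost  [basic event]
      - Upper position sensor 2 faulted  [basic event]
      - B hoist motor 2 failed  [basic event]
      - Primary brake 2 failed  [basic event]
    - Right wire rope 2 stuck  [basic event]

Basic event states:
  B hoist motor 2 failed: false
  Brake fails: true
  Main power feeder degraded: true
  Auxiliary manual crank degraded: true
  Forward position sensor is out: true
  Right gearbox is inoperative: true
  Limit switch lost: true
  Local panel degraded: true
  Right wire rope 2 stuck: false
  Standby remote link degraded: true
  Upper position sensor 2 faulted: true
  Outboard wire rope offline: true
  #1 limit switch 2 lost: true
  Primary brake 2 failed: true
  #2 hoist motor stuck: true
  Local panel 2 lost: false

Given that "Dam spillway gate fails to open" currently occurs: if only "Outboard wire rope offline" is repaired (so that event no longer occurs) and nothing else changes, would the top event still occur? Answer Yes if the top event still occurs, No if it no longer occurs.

Counterfactual: set "Outboard wire rope offline" to not occurred.
Hoist path unavailable [OR]: Limit switch lost=occurs, Local panel degraded=occurs → at least one input occurs → occurs.
Local branch fails [OR]: Forward position sensor is out=occurs, #2 hoist motor stuck=occurs → at least one input occurs → occurs.
Power feed inoperative [AND]: Brake fails=occurs, Outboard wire rope offline=not → not all inputs occur → does not occur.
Backup hoist unavailable [AND]: Local branch fails=occurs, Power feed inoperative=not → not all inputs occur → does not occur.
Control chain lost [OR]: Right gearbox is inoperative=occurs, Main power feeder degraded=occurs, Auxiliary manual crank degraded=occurs → at least one input occurs → occurs.
Remote branch down [AND]: Control chain lost=occurs, Standby remote link degraded=occurs, #1 limit switch 2 lost=occurs → all inputs occur → occurs.
Hoist path 2 fails [OR]: Local panel 2 lost=not, Upper position sensor 2 faulted=occurs, B hoist motor 2 failed=not, Primary brake 2 failed=occurs → at least one input occurs → occurs.
Local branch 2 lost [OR]: Hoist path 2 fails=occurs, Right wire rope 2 stuck=not → at least one input occurs → occurs.
Dam spillway gate fails to open [AND]: Hoist path unavailable=occurs, Backup hoist unavailable=not, Remote branch down=occurs, Local branch 2 lost=occurs → not all inputs occur → does not occur.

No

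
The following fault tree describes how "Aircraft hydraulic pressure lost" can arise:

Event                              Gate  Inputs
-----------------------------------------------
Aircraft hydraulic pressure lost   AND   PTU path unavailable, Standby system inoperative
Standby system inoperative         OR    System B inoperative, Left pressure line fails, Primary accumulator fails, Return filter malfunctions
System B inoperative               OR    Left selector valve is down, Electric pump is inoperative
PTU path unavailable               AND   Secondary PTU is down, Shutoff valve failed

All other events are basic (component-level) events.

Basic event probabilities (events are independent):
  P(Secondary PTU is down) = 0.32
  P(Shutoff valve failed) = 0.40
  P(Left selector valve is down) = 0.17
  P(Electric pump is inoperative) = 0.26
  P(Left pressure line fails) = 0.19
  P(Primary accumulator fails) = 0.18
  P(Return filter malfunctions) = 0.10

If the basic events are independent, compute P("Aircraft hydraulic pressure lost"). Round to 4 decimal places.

P(PTU path unavailable) [AND] = 0.32 × 0.40 = 0.128000
P(System B inoperative) [OR] = 1 − (1−0.17) × (1−0.26) = 0.385800
P(Standby system inoperative) [OR] = 1 − (1−0.385800) × (1−0.19) × (1−0.18) × (1−0.10) = 0.632844
P(Aircraft hydraulic pressure lost) [AND] = 0.128000 × 0.632844 = 0.081004
Rounded to 4 decimal places: P(Aircraft hydraulic pressure lost) ≈ 0.0810.

0.0810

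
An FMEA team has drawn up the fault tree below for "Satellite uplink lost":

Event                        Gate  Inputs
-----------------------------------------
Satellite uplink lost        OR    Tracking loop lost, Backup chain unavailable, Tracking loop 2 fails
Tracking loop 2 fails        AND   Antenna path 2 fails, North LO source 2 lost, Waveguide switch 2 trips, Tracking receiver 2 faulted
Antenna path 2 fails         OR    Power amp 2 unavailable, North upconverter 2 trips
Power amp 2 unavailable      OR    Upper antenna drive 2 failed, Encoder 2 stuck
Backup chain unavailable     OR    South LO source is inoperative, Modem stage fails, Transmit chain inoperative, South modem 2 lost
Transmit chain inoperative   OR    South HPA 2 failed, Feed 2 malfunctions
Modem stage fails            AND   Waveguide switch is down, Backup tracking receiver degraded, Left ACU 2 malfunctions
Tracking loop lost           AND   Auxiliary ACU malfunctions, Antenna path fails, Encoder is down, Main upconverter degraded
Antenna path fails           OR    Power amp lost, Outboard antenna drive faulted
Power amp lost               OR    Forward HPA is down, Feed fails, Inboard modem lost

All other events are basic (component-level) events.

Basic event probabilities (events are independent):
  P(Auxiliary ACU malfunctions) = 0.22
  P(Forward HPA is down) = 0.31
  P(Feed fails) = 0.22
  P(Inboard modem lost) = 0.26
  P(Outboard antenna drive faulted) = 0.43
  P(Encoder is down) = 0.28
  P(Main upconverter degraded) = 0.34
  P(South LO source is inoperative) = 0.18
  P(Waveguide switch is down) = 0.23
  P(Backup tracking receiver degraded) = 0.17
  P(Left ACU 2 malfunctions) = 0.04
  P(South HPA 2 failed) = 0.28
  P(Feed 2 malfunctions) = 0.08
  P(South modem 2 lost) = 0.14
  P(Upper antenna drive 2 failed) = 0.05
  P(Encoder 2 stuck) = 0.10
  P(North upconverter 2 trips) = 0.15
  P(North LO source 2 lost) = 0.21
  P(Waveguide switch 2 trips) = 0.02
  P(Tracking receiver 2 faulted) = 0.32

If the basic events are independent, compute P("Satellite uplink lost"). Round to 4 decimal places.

P(Power amp lost) [OR] = 1 − (1−0.31) × (1−0.22) × (1−0.26) = 0.601732
P(Antenna path fails) [OR] = 1 − (1−0.601732) × (1−0.43) = 0.772987
P(Tracking loop lost) [AND] = 0.22 × 0.772987 × 0.28 × 0.34 = 0.016189
P(Modem stage fails) [AND] = 0.23 × 0.17 × 0.04 = 0.001564
P(Transmit chain inoperative) [OR] = 1 − (1−0.28) × (1−0.08) = 0.337600
P(Backup chain unavailable) [OR] = 1 − (1−0.18) × (1−0.001564) × (1−0.337600) × (1−0.14) = 0.533606
P(Power amp 2 unavailable) [OR] = 1 − (1−0.05) × (1−0.10) = 0.145000
P(Antenna path 2 fails) [OR] = 1 − (1−0.145000) × (1−0.15) = 0.273250
P(Tracking loop 2 fails) [AND] = 0.273250 × 0.21 × 0.02 × 0.32 = 0.000367
P(Satellite uplink lost) [OR] = 1 − (1−0.016189) × (1−0.533606) × (1−0.000367) = 0.541325
Rounded to 4 decimal places: P(Satellite uplink lost) ≈ 0.5413.

0.5413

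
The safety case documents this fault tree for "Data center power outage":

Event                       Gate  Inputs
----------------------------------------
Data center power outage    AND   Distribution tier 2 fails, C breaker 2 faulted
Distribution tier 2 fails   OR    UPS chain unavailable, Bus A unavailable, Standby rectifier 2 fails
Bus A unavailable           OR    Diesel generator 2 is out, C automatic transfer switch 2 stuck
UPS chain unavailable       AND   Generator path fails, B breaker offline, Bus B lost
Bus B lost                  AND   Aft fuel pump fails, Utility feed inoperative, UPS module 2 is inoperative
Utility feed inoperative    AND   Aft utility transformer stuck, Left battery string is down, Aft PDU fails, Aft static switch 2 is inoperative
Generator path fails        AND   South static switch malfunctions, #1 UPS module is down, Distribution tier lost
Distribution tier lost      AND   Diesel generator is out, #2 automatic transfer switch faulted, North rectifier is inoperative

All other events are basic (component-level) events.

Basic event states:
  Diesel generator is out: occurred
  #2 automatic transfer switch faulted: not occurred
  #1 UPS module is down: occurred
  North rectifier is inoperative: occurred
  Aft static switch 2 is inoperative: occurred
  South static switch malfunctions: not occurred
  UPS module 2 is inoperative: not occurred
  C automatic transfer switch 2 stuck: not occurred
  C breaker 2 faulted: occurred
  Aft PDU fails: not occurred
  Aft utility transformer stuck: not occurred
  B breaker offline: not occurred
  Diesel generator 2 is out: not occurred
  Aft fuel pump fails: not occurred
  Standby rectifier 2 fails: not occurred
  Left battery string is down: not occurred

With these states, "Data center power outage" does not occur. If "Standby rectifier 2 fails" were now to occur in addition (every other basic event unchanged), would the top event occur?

Counterfactual: set "Standby rectifier 2 fails" to occurred.
Distribution tier lost [AND]: Diesel generator is out=occurs, #2 automatic transfer switch faulted=not, North rectifier is inoperative=occurs → not all inputs occur → does not occur.
Generator path fails [AND]: South static switch malfunctions=not, #1 UPS module is down=occurs, Distribution tier lost=not → not all inputs occur → does not occur.
Utility feed inoperative [AND]: Aft utility transformer stuck=not, Left battery string is down=not, Aft PDU fails=not, Aft static switch 2 is inoperative=occurs → not all inputs occur → does not occur.
Bus B lost [AND]: Aft fuel pump fails=not, Utility feed inoperative=not, UPS module 2 is inoperative=not → not all inputs occur → does not occur.
UPS chain unavailable [AND]: Generator path fails=not, B breaker offline=not, Bus B lost=not → not all inputs occur → does not occur.
Bus A unavailable [OR]: Diesel generator 2 is out=not, C automatic transfer switch 2 stuck=not → no input occurs → does not occur.
Distribution tier 2 fails [OR]: UPS chain unavailable=not, Bus A unavailable=not, Standby rectifier 2 fails=occurs → at least one input occurs → occurs.
Data center power outage [AND]: Distribution tier 2 fails=occurs, C breaker 2 faulted=occurs → all inputs occur → occurs.

Yes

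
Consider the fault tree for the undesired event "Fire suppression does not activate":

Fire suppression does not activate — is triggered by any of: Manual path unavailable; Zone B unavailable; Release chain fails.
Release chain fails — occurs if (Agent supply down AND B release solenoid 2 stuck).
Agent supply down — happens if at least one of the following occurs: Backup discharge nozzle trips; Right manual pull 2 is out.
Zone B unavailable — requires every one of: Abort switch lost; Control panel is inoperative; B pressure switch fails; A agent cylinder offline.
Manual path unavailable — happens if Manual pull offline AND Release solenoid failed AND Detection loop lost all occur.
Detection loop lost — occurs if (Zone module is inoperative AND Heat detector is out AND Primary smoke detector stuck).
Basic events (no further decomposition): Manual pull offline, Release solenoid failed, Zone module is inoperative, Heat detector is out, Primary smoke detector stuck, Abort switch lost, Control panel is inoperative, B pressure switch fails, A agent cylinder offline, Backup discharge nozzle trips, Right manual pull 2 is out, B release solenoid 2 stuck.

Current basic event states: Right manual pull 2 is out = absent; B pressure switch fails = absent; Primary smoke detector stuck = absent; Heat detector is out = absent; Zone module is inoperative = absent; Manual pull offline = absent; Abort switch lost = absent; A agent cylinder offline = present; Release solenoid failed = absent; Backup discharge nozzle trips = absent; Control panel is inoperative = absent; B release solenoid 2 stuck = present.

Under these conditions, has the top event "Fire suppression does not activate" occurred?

No

Detection loop lost [AND]: Zone module is inoperative=not, Heat detector is out=not, Primary smoke detector stuck=not → not all inputs occur → does not occur.
Manual path unavailable [AND]: Manual pull offline=not, Release solenoid failed=not, Detection loop lost=not → not all inputs occur → does not occur.
Zone B unavailable [AND]: Abort switch lost=not, Control panel is inoperative=not, B pressure switch fails=not, A agent cylinder offline=occurs → not all inputs occur → does not occur.
Agent supply down [OR]: Backup discharge nozzle trips=not, Right manual pull 2 is out=not → no input occurs → does not occur.
Release chain fails [AND]: Agent supply down=not, B release solenoid 2 stuck=occurs → not all inputs occur → does not occur.
Fire suppression does not activate [OR]: Manual path unavailable=not, Zone B unavailable=not, Release chain fails=not → no input occurs → does not occur.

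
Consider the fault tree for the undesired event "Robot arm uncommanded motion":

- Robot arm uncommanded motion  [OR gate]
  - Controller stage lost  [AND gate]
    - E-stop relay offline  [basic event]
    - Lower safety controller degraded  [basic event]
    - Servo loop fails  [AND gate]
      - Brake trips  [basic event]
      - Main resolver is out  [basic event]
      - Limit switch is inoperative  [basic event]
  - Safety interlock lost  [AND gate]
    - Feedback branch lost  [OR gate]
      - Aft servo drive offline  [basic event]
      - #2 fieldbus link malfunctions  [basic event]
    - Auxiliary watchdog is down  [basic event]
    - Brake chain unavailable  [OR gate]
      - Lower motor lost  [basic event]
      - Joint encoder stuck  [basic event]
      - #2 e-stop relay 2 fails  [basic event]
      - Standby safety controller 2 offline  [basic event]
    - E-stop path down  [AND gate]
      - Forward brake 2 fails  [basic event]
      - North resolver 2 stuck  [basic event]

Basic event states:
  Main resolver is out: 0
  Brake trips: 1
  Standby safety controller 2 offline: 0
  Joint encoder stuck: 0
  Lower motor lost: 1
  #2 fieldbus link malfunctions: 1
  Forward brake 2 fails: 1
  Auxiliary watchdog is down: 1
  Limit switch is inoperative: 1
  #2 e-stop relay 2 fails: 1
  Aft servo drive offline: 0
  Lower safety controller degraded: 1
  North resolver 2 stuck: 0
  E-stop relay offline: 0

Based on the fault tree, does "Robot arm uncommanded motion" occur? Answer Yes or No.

No

Servo loop fails [AND]: Brake trips=occurs, Main resolver is out=not, Limit switch is inoperative=occurs → not all inputs occur → does not occur.
Controller stage lost [AND]: E-stop relay offline=not, Lower safety controller degraded=occurs, Servo loop fails=not → not all inputs occur → does not occur.
Feedback branch lost [OR]: Aft servo drive offline=not, #2 fieldbus link malfunctions=occurs → at least one input occurs → occurs.
Brake chain unavailable [OR]: Lower motor lost=occurs, Joint encoder stuck=not, #2 e-stop relay 2 fails=occurs, Standby safety controller 2 offline=not → at least one input occurs → occurs.
E-stop path down [AND]: Forward brake 2 fails=occurs, North resolver 2 stuck=not → not all inputs occur → does not occur.
Safety interlock lost [AND]: Feedback branch lost=occurs, Auxiliary watchdog is down=occurs, Brake chain unavailable=occurs, E-stop path down=not → not all inputs occur → does not occur.
Robot arm uncommanded motion [OR]: Controller stage lost=not, Safety interlock lost=not → no input occurs → does not occur.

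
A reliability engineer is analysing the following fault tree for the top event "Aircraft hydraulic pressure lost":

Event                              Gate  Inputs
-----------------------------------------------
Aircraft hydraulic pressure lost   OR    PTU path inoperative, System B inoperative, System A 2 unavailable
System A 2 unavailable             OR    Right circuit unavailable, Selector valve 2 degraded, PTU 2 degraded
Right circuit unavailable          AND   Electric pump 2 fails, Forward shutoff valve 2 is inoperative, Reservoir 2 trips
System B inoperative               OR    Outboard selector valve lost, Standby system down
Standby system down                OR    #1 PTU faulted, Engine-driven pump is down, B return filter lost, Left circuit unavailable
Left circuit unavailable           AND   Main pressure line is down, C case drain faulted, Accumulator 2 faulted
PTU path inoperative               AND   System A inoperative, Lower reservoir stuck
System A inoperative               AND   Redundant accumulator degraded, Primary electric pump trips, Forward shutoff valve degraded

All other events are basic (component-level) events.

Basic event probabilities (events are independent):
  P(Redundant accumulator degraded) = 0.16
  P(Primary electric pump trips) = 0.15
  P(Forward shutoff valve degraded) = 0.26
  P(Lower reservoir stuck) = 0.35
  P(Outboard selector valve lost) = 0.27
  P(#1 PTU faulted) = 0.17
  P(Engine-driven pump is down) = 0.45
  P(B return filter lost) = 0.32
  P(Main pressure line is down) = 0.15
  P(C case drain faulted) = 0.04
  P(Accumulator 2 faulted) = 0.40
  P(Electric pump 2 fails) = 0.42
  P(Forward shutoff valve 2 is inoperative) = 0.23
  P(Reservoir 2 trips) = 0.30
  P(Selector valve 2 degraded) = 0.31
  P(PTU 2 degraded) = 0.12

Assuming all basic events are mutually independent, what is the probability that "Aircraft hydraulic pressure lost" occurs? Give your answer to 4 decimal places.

0.8670

P(System A inoperative) [AND] = 0.16 × 0.15 × 0.26 = 0.006240
P(PTU path inoperative) [AND] = 0.006240 × 0.35 = 0.002184
P(Left circuit unavailable) [AND] = 0.15 × 0.04 × 0.40 = 0.002400
P(Standby system down) [OR] = 1 − (1−0.17) × (1−0.45) × (1−0.32) × (1−0.002400) = 0.690325
P(System B inoperative) [OR] = 1 − (1−0.27) × (1−0.690325) = 0.773937
P(Right circuit unavailable) [AND] = 0.42 × 0.23 × 0.30 = 0.028980
P(System A 2 unavailable) [OR] = 1 − (1−0.028980) × (1−0.31) × (1−0.12) = 0.410397
P(Aircraft hydraulic pressure lost) [OR] = 1 − (1−0.002184) × (1−0.773937) × (1−0.410397) = 0.867004
Rounded to 4 decimal places: P(Aircraft hydraulic pressure lost) ≈ 0.8670.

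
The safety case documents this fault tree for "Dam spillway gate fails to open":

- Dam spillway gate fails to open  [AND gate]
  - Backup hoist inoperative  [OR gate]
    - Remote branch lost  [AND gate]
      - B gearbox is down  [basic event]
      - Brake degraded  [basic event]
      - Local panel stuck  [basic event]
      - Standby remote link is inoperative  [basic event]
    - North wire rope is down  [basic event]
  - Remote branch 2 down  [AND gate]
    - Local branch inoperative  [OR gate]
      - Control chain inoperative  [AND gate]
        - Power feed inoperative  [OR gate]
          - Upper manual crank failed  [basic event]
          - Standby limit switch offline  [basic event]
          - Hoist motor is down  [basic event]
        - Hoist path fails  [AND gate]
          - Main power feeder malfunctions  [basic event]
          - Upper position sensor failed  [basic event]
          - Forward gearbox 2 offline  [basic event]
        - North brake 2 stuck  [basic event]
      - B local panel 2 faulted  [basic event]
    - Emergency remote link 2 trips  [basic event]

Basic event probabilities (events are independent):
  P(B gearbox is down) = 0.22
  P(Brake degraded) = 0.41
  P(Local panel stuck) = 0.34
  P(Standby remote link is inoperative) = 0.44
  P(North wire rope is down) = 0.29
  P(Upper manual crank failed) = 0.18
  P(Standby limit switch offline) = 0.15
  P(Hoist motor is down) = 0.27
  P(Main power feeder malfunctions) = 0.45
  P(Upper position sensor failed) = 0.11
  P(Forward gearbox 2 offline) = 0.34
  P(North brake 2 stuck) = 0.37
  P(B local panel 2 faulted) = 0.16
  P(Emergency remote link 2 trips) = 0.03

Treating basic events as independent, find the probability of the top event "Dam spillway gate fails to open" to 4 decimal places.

0.0015

P(Remote branch lost) [AND] = 0.22 × 0.41 × 0.34 × 0.44 = 0.013494
P(Backup hoist inoperative) [OR] = 1 − (1−0.013494) × (1−0.29) = 0.299581
P(Power feed inoperative) [OR] = 1 − (1−0.18) × (1−0.15) × (1−0.27) = 0.491190
P(Hoist path fails) [AND] = 0.45 × 0.11 × 0.34 = 0.016830
P(Control chain inoperative) [AND] = 0.491190 × 0.016830 × 0.37 = 0.003059
P(Local branch inoperative) [OR] = 1 − (1−0.003059) × (1−0.16) = 0.162570
P(Remote branch 2 down) [AND] = 0.162570 × 0.03 = 0.004877
P(Dam spillway gate fails to open) [AND] = 0.299581 × 0.004877 = 0.001461
Rounded to 4 decimal places: P(Dam spillway gate fails to open) ≈ 0.0015.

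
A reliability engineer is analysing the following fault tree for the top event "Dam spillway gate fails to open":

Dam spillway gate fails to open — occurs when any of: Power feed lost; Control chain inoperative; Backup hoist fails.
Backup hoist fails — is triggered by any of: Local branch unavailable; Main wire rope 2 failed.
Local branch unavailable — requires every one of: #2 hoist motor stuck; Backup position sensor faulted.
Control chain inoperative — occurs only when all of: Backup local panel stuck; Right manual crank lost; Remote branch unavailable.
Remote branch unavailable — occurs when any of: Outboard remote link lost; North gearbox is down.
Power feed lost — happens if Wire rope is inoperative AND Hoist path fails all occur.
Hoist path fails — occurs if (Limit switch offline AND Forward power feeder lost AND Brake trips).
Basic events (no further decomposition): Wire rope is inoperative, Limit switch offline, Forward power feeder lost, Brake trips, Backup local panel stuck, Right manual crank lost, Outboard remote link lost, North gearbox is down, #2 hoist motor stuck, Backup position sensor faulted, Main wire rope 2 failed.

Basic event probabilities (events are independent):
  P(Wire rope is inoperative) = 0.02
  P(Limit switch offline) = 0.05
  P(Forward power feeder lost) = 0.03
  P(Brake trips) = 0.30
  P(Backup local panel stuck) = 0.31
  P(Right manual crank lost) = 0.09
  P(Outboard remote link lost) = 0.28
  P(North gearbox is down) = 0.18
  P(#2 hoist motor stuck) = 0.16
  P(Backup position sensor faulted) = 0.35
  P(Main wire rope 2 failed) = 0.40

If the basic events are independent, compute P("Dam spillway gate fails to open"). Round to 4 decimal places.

P(Hoist path fails) [AND] = 0.05 × 0.03 × 0.30 = 0.000450
P(Power feed lost) [AND] = 0.02 × 0.000450 = 0.000009
P(Remote branch unavailable) [OR] = 1 − (1−0.28) × (1−0.18) = 0.409600
P(Control chain inoperative) [AND] = 0.31 × 0.09 × 0.409600 = 0.011428
P(Local branch unavailable) [AND] = 0.16 × 0.35 = 0.056000
P(Backup hoist fails) [OR] = 1 − (1−0.056000) × (1−0.40) = 0.433600
P(Dam spillway gate fails to open) [OR] = 1 − (1−0.000009) × (1−0.011428) × (1−0.433600) = 0.440078
Rounded to 4 decimal places: P(Dam spillway gate fails to open) ≈ 0.4401.

0.4401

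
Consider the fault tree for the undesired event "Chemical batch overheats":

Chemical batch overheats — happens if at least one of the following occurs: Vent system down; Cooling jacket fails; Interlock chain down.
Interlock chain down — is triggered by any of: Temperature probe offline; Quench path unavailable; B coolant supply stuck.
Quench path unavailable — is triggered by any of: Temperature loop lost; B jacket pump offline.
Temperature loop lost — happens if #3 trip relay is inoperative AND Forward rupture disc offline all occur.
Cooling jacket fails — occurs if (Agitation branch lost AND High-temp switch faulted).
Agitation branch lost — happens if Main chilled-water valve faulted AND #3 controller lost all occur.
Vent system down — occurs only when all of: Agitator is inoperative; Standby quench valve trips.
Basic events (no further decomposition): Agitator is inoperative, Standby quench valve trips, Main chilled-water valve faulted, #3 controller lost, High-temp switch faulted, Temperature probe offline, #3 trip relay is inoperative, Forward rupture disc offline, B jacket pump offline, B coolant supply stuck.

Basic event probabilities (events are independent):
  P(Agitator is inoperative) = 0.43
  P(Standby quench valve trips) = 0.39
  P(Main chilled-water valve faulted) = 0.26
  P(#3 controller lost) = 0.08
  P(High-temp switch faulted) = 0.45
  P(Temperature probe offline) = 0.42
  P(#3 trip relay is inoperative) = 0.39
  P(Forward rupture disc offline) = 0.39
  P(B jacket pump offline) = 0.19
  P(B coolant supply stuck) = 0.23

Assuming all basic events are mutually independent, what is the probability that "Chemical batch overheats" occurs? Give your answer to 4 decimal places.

P(Vent system down) [AND] = 0.43 × 0.39 = 0.167700
P(Agitation branch lost) [AND] = 0.26 × 0.08 = 0.020800
P(Cooling jacket fails) [AND] = 0.020800 × 0.45 = 0.009360
P(Temperature loop lost) [AND] = 0.39 × 0.39 = 0.152100
P(Quench path unavailable) [OR] = 1 − (1−0.152100) × (1−0.19) = 0.313201
P(Interlock chain down) [OR] = 1 − (1−0.42) × (1−0.313201) × (1−0.23) = 0.693276
P(Chemical batch overheats) [OR] = 1 − (1−0.167700) × (1−0.009360) × (1−0.693276) = 0.747103
Rounded to 4 decimal places: P(Chemical batch overheats) ≈ 0.7471.

0.7471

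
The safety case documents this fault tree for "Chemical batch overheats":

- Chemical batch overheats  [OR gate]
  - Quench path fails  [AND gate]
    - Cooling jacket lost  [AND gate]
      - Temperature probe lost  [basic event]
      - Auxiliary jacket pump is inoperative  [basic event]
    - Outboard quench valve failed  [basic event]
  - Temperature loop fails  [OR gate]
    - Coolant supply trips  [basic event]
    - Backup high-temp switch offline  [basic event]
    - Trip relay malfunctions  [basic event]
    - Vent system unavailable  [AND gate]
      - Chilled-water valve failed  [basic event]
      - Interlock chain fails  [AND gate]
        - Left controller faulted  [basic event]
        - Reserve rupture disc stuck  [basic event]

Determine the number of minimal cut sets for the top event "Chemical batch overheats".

5

Cooling jacket lost [AND]: one cut set from each child combined → 1 × 1 = 1 cut set(s).
Quench path fails [AND]: one cut set from each child combined → 1 × 1 = 1 cut set(s).
Interlock chain fails [AND]: one cut set from each child combined → 1 × 1 = 1 cut set(s).
Vent system unavailable [AND]: one cut set from each child combined → 1 × 1 = 1 cut set(s).
Temperature loop fails [OR]: union of children's cut sets → 4 cut set(s).
Chemical batch overheats [OR]: union of children's cut sets → 5 cut set(s).
Minimal cut sets: {Auxiliary jacket pump is inoperative, Outboard quench valve failed, Temperature probe lost}; {Coolant supply trips}; {Backup high-temp switch offline}; {Trip relay malfunctions}; {Chilled-water valve failed, Left controller faulted, Reserve rupture disc stuck}.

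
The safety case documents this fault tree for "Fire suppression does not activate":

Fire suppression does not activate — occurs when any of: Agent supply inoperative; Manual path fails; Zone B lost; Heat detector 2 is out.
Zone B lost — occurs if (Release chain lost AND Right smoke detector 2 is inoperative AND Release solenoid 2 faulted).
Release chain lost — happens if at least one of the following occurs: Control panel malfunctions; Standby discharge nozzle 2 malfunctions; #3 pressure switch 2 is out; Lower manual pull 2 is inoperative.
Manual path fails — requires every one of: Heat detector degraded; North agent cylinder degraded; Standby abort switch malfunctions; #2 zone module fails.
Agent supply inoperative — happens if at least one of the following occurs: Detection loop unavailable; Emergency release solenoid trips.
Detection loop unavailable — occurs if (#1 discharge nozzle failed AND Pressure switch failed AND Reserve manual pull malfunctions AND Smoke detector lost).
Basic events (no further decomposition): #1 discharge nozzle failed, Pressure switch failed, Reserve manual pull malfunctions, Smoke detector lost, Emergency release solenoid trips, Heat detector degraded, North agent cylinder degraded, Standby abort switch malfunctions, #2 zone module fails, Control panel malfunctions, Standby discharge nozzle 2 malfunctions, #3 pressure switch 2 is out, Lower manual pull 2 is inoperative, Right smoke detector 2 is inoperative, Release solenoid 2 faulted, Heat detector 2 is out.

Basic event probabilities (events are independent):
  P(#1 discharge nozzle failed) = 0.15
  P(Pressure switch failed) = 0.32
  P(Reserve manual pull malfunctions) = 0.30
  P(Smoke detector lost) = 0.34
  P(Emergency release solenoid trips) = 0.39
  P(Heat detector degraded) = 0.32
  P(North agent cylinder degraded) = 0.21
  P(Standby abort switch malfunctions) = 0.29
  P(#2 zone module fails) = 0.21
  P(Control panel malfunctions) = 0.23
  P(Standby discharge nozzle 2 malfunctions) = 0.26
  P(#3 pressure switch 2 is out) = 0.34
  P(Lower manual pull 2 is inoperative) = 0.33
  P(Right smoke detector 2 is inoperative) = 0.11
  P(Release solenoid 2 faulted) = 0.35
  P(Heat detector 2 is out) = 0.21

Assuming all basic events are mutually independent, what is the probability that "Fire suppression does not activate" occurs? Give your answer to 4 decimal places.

0.5362

P(Detection loop unavailable) [AND] = 0.15 × 0.32 × 0.30 × 0.34 = 0.004896
P(Agent supply inoperative) [OR] = 1 − (1−0.004896) × (1−0.39) = 0.392987
P(Manual path fails) [AND] = 0.32 × 0.21 × 0.29 × 0.21 = 0.004092
P(Release chain lost) [OR] = 1 − (1−0.23) × (1−0.26) × (1−0.34) × (1−0.33) = 0.748034
P(Zone B lost) [AND] = 0.748034 × 0.11 × 0.35 = 0.028799
P(Fire suppression does not activate) [OR] = 1 − (1−0.392987) × (1−0.004092) × (1−0.028799) × (1−0.21) = 0.536176
Rounded to 4 decimal places: P(Fire suppression does not activate) ≈ 0.5362.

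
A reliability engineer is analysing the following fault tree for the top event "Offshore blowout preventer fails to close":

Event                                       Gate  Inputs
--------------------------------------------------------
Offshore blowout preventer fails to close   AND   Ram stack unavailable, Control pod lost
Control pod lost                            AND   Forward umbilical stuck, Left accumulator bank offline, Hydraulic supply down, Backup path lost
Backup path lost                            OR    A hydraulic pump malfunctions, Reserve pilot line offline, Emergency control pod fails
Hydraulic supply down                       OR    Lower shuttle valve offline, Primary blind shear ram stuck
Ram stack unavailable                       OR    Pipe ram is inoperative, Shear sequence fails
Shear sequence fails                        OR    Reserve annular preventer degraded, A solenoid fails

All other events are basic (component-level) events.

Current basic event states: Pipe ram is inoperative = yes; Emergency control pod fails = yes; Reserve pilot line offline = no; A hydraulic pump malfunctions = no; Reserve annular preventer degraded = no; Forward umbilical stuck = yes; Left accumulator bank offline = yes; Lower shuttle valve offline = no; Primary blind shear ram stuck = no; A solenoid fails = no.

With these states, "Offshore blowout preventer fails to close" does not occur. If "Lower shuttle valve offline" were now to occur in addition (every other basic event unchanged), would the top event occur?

Counterfactual: set "Lower shuttle valve offline" to occurred.
Shear sequence fails [OR]: Reserve annular preventer degraded=not, A solenoid fails=not → no input occurs → does not occur.
Ram stack unavailable [OR]: Pipe ram is inoperative=occurs, Shear sequence fails=not → at least one input occurs → occurs.
Hydraulic supply down [OR]: Lower shuttle valve offline=occurs, Primary blind shear ram stuck=not → at least one input occurs → occurs.
Backup path lost [OR]: A hydraulic pump malfunctions=not, Reserve pilot line offline=not, Emergency control pod fails=occurs → at least one input occurs → occurs.
Control pod lost [AND]: Forward umbilical stuck=occurs, Left accumulator bank offline=occurs, Hydraulic supply down=occurs, Backup path lost=occurs → all inputs occur → occurs.
Offshore blowout preventer fails to close [AND]: Ram stack unavailable=occurs, Control pod lost=occurs → all inputs occur → occurs.

Yes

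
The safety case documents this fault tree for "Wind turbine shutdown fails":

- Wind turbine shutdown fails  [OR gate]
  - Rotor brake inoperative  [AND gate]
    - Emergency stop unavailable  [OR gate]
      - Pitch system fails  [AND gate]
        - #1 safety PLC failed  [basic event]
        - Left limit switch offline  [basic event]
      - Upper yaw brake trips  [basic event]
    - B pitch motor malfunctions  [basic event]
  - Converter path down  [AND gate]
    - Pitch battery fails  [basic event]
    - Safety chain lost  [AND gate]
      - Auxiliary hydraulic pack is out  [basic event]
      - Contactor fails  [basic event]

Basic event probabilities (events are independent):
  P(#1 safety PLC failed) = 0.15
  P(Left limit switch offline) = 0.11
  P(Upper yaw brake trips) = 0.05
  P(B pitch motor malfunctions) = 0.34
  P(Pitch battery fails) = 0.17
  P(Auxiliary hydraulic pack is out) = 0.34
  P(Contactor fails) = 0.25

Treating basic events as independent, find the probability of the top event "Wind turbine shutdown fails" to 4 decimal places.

0.0365

P(Pitch system fails) [AND] = 0.15 × 0.11 = 0.016500
P(Emergency stop unavailable) [OR] = 1 − (1−0.016500) × (1−0.05) = 0.065675
P(Rotor brake inoperative) [AND] = 0.065675 × 0.34 = 0.022330
P(Safety chain lost) [AND] = 0.34 × 0.25 = 0.085000
P(Converter path down) [AND] = 0.17 × 0.085000 = 0.014450
P(Wind turbine shutdown fails) [OR] = 1 − (1−0.022330) × (1−0.014450) = 0.036457
Rounded to 4 decimal places: P(Wind turbine shutdown fails) ≈ 0.0365.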